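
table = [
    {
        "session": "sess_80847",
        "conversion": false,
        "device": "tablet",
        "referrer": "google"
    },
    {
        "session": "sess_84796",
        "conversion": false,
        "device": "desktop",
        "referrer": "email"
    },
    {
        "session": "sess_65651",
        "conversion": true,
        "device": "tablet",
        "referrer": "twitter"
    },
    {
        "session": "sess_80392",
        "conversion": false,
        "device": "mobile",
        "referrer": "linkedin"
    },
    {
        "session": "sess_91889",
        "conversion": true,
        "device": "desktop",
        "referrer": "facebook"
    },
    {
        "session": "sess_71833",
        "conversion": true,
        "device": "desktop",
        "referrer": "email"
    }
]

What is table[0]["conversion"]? False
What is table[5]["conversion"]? True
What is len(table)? 6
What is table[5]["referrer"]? "email"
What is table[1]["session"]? "sess_84796"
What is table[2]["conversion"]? True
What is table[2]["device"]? "tablet"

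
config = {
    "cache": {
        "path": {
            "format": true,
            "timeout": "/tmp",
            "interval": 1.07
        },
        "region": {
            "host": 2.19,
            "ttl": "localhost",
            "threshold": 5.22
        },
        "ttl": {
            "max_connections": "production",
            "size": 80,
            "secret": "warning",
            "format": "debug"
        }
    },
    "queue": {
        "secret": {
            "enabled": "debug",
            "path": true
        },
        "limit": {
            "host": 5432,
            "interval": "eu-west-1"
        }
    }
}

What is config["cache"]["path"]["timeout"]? "/tmp"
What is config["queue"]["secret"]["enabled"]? "debug"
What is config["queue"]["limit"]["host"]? 5432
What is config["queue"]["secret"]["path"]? True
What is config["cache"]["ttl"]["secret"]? "warning"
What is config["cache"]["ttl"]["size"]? 80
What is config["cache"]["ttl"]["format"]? "debug"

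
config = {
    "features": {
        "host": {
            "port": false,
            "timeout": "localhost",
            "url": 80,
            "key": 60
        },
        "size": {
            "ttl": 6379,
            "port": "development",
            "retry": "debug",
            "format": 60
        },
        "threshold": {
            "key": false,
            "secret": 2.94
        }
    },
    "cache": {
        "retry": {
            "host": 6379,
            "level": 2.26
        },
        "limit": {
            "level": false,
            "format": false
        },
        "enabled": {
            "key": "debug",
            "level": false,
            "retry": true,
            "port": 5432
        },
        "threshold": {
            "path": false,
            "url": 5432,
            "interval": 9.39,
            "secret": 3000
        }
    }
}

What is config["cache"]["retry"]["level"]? 2.26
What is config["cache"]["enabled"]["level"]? False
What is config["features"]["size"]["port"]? "development"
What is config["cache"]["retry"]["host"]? 6379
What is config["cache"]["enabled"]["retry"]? True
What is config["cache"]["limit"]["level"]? False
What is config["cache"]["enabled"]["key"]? "debug"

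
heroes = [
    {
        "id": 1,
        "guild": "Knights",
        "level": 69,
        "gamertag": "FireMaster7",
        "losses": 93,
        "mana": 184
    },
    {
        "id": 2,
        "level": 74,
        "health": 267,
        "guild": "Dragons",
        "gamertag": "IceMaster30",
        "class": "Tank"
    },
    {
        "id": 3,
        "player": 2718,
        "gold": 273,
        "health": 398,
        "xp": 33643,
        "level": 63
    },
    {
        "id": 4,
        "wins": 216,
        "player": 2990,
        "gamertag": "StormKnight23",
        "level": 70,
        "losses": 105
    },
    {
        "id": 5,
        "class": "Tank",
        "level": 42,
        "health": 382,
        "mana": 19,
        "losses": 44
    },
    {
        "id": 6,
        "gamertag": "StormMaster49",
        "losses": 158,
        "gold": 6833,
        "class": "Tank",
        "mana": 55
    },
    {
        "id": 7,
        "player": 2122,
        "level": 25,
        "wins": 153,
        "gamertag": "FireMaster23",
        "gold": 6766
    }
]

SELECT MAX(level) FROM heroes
74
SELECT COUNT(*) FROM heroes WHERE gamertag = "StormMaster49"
1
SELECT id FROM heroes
[1, 2, 3, 4, 5, 6, 7]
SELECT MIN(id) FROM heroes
1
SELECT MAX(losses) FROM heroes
158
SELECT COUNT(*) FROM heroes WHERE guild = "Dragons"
1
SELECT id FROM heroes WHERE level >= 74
[2]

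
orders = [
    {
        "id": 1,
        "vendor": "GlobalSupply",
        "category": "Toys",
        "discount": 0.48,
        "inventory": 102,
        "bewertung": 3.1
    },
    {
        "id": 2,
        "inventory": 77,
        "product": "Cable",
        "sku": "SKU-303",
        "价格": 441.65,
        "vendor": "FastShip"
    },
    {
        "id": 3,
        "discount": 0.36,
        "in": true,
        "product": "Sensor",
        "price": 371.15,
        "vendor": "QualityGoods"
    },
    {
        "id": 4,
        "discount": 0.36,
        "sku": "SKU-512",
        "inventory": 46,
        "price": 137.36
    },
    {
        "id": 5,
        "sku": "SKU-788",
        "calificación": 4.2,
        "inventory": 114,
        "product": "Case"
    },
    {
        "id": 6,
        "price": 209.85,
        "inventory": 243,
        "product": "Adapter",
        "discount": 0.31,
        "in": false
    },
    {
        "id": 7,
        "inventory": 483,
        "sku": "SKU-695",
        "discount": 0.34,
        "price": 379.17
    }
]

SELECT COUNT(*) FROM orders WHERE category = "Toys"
1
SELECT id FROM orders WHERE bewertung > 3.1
[]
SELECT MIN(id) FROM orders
1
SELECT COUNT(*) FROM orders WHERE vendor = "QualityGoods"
1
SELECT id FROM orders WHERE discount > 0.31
[1, 3, 4, 7]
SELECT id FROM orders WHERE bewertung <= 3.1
[1]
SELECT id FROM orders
[1, 2, 3, 4, 5, 6, 7]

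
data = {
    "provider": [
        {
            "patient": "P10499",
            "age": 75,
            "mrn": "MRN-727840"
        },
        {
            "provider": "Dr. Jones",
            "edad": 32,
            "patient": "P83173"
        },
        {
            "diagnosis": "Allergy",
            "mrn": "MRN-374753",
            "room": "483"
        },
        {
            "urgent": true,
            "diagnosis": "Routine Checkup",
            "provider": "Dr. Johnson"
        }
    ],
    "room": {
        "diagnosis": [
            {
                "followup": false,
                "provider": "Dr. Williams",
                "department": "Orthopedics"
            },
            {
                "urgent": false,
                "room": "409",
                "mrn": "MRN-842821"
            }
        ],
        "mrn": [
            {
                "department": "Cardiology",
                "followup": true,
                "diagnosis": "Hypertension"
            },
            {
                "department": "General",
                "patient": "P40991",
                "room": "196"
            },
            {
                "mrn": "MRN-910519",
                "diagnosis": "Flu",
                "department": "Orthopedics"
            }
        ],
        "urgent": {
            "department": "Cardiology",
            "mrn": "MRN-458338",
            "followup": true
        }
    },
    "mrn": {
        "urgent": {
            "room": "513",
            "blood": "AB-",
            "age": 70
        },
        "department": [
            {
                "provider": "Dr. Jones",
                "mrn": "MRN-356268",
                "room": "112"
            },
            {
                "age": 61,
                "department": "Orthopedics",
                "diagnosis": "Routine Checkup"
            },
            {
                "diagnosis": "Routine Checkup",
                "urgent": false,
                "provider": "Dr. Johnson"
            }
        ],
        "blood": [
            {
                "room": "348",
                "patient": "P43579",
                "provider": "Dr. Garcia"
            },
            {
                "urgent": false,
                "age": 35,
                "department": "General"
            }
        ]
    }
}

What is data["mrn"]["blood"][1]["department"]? "General"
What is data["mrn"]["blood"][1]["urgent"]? False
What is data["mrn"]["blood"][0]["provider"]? "Dr. Garcia"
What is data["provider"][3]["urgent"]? True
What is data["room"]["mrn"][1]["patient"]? "P40991"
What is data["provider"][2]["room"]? "483"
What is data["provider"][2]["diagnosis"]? "Allergy"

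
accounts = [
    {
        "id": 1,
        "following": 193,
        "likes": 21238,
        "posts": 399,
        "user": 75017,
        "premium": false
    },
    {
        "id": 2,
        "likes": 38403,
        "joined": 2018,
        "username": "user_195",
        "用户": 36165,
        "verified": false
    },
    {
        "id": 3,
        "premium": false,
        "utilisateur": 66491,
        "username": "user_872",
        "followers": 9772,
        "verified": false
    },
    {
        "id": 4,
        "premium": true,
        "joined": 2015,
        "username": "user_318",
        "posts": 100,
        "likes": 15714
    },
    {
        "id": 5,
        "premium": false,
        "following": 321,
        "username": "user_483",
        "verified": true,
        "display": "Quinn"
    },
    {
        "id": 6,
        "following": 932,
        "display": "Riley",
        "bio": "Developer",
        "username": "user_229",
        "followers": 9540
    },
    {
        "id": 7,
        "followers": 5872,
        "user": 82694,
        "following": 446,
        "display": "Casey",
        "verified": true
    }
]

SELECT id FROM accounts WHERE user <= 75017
[1]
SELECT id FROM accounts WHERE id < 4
[1, 2, 3]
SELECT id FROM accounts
[1, 2, 3, 4, 5, 6, 7]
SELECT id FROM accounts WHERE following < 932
[1, 5, 7]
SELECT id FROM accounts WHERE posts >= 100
[1, 4]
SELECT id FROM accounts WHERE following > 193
[5, 6, 7]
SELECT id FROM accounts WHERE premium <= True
[1, 3, 4, 5]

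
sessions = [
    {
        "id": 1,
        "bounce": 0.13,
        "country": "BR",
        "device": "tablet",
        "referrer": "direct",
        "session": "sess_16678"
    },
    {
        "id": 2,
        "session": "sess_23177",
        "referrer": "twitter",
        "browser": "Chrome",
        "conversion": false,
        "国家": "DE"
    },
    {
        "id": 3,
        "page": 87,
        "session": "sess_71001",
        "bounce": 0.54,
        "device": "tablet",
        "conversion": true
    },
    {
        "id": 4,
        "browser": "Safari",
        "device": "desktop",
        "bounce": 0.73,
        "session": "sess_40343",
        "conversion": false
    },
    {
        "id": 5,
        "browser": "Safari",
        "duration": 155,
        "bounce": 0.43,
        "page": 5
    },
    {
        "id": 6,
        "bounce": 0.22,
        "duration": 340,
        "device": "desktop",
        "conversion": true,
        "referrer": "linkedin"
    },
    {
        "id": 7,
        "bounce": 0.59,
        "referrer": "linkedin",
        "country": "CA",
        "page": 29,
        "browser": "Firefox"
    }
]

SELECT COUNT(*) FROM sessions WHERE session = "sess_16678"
1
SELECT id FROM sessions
[1, 2, 3, 4, 5, 6, 7]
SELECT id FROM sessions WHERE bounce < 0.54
[1, 5, 6]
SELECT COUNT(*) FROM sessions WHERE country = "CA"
1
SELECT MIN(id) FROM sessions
1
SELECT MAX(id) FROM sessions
7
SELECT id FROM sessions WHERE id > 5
[6, 7]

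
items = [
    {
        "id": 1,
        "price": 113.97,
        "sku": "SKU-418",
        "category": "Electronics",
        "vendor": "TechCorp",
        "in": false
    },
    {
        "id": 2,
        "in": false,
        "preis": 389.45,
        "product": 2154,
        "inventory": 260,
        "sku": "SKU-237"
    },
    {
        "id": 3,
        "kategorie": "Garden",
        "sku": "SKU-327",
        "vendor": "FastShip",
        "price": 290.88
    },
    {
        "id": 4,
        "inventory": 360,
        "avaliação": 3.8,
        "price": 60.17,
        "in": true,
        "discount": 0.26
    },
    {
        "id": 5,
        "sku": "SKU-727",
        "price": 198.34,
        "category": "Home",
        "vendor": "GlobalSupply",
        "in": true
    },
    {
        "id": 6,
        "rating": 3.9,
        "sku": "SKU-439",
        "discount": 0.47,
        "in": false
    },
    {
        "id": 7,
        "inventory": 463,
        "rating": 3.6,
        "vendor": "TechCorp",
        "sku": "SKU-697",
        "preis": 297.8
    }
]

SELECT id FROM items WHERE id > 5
[6, 7]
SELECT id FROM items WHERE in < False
[]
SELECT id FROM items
[1, 2, 3, 4, 5, 6, 7]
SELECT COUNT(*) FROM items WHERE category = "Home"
1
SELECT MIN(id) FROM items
1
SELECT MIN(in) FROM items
False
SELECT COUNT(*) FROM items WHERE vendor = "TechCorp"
2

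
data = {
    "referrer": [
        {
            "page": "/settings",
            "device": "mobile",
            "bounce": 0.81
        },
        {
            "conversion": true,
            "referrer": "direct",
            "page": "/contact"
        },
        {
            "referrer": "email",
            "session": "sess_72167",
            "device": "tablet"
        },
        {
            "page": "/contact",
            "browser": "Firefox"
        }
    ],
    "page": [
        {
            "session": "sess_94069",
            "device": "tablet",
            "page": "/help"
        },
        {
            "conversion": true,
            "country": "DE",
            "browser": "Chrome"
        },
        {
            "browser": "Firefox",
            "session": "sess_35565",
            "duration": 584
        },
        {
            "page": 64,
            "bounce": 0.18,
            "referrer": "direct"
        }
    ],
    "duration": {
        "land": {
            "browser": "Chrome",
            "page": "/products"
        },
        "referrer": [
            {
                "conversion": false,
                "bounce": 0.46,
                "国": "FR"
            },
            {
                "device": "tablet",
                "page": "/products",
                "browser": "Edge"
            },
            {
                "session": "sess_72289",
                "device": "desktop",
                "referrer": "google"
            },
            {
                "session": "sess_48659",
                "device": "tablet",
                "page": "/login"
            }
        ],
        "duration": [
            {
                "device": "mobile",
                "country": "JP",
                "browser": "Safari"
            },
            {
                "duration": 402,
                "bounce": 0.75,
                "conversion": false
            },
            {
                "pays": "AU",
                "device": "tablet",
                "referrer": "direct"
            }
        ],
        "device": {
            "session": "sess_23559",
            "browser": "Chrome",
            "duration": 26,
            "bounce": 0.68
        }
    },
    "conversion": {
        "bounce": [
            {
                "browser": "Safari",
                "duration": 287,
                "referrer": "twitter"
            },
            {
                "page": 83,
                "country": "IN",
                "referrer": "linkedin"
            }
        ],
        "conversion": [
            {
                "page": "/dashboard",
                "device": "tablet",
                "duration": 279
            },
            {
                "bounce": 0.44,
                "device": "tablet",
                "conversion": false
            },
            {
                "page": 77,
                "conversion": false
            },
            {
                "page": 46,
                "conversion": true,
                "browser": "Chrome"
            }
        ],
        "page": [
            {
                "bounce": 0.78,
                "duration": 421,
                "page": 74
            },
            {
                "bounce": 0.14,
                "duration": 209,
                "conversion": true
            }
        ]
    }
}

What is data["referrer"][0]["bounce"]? 0.81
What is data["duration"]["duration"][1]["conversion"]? False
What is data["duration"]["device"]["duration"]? 26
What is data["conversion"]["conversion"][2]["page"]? 77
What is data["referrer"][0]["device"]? "mobile"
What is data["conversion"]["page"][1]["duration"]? 209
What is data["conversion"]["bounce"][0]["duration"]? 287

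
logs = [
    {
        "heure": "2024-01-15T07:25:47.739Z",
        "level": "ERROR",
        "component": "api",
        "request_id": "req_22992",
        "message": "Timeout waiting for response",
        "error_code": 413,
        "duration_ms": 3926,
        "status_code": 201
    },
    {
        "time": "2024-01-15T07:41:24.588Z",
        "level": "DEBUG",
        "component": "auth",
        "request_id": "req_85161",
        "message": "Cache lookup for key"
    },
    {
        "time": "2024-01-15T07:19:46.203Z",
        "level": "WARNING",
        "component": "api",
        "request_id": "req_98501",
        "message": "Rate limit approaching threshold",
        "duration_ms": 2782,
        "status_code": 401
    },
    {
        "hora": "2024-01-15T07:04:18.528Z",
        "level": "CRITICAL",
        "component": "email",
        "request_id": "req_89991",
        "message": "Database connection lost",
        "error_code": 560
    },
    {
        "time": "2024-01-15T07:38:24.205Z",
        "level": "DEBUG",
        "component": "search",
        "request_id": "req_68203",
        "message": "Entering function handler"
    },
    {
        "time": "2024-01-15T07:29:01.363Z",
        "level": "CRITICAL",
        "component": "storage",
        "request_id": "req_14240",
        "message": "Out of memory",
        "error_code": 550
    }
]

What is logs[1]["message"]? "Cache lookup for key"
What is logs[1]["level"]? "DEBUG"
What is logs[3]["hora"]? "2024-01-15T07:04:18.528Z"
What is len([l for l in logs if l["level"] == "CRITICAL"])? 2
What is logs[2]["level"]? "WARNING"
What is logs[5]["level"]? "CRITICAL"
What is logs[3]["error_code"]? 560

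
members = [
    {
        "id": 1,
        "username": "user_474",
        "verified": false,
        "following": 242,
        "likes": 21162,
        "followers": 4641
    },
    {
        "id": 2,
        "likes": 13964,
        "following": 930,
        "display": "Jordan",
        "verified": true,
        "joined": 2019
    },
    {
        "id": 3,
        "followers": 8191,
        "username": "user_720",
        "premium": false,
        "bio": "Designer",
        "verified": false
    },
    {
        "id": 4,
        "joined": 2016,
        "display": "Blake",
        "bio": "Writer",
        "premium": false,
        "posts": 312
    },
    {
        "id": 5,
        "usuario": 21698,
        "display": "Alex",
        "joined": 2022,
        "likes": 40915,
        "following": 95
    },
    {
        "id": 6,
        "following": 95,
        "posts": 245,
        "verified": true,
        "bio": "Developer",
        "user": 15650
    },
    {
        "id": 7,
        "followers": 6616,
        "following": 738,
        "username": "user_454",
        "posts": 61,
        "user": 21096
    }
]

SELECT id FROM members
[1, 2, 3, 4, 5, 6, 7]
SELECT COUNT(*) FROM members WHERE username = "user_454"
1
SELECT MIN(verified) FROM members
False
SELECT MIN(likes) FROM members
13964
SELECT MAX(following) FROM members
930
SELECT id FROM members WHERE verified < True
[1, 3]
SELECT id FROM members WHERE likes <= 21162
[1, 2]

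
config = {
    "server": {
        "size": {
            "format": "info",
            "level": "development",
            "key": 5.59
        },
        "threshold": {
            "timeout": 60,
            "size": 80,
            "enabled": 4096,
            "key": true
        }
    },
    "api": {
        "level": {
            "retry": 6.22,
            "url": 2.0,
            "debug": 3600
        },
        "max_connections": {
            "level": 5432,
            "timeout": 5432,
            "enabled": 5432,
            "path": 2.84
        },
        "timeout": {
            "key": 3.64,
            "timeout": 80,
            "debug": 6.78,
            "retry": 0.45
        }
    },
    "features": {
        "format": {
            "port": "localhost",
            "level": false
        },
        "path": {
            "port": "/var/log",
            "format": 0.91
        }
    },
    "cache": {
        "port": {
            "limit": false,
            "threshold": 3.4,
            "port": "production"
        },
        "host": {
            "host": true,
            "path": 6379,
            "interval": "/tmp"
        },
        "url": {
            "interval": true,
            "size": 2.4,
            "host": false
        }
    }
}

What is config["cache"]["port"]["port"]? "production"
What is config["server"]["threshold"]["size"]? 80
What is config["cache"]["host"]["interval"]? "/tmp"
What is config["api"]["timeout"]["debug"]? 6.78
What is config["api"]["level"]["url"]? 2.0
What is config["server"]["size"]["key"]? 5.59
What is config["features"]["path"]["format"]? 0.91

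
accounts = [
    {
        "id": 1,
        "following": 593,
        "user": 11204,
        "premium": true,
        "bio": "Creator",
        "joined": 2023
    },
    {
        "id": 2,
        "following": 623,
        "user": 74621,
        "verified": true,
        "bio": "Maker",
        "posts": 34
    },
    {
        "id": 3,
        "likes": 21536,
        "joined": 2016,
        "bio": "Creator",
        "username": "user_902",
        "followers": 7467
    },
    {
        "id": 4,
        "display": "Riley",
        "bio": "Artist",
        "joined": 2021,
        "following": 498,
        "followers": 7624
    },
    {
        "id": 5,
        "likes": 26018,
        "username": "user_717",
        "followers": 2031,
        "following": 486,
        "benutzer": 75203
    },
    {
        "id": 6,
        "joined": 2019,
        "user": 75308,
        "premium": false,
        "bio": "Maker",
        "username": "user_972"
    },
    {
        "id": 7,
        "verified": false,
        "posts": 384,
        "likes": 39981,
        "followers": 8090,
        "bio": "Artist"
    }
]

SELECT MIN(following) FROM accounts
486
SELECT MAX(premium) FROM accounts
True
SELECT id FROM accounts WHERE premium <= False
[6]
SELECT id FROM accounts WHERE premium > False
[1]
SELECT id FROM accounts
[1, 2, 3, 4, 5, 6, 7]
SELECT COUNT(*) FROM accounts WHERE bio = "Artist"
2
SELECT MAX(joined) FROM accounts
2023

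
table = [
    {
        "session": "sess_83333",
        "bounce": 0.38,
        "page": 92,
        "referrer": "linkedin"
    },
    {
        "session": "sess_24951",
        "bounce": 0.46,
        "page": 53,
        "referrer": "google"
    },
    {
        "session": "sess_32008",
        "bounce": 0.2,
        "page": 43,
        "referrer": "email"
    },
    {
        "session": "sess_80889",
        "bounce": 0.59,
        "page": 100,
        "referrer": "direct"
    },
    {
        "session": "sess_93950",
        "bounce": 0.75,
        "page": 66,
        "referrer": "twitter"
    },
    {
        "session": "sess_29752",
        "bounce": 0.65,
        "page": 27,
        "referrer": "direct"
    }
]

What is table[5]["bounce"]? 0.65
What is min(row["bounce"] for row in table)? 0.2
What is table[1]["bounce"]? 0.46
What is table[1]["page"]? 53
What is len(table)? 6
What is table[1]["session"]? "sess_24951"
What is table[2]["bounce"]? 0.2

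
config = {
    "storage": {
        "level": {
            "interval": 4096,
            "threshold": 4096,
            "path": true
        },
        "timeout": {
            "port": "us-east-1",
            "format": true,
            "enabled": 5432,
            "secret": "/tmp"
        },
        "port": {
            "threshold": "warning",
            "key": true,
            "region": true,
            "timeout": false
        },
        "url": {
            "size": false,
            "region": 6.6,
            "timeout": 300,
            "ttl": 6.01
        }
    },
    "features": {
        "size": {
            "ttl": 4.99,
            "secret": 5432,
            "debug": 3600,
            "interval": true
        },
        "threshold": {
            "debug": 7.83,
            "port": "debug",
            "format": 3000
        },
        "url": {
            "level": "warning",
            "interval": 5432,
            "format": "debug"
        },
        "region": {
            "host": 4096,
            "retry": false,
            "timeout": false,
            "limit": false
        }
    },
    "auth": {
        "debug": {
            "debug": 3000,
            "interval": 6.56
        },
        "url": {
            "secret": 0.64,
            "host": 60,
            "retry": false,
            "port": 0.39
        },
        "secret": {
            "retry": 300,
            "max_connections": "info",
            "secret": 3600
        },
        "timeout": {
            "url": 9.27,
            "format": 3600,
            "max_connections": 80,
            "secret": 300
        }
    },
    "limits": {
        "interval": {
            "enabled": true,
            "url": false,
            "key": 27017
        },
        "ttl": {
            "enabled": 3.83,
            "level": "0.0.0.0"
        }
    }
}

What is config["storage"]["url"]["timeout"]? 300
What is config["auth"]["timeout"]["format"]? 3600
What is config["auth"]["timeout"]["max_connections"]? 80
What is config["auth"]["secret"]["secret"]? 3600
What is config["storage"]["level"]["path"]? True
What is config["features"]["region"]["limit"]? False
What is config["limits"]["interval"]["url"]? False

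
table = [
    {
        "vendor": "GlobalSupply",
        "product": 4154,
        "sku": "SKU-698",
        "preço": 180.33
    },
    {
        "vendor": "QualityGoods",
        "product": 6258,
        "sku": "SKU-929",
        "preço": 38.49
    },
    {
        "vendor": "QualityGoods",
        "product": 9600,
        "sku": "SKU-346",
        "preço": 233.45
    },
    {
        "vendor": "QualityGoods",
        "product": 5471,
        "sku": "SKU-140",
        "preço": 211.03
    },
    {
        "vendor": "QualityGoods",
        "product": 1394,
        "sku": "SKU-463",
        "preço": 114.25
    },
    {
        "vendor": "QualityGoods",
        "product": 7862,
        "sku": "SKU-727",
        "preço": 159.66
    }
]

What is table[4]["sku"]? "SKU-463"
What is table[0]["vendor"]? "GlobalSupply"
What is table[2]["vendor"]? "QualityGoods"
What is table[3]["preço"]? 211.03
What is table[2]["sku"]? "SKU-346"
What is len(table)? 6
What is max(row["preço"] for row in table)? 233.45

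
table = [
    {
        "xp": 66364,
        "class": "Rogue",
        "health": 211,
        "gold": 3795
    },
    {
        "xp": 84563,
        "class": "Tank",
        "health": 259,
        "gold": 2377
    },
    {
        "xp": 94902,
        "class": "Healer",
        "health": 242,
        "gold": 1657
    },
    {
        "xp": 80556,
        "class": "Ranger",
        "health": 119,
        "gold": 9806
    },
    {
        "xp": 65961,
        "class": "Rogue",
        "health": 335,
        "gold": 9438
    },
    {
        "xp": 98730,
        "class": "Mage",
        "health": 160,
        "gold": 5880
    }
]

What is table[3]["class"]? "Ranger"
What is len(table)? 6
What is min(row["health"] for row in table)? 119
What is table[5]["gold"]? 5880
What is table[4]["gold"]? 9438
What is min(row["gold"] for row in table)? 1657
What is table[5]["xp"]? 98730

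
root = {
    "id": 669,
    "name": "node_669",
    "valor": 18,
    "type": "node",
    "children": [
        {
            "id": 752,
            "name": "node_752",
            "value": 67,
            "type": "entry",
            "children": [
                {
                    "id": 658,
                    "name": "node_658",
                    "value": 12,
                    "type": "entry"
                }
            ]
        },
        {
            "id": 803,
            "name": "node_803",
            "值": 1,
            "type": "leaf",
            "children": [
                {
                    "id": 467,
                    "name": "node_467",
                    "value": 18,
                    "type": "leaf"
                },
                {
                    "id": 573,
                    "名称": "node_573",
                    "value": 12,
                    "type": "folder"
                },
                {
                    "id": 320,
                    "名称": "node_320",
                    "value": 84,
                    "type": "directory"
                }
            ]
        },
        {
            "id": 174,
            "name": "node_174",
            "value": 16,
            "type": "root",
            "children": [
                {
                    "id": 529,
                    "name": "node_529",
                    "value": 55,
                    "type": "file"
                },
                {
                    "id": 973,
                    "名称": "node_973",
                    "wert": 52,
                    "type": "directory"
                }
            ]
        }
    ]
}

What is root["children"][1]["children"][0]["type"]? "leaf"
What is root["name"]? "node_669"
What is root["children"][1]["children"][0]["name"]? "node_467"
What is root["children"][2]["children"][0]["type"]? "file"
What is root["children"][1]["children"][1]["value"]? 12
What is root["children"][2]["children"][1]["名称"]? "node_973"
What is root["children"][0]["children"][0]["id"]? 658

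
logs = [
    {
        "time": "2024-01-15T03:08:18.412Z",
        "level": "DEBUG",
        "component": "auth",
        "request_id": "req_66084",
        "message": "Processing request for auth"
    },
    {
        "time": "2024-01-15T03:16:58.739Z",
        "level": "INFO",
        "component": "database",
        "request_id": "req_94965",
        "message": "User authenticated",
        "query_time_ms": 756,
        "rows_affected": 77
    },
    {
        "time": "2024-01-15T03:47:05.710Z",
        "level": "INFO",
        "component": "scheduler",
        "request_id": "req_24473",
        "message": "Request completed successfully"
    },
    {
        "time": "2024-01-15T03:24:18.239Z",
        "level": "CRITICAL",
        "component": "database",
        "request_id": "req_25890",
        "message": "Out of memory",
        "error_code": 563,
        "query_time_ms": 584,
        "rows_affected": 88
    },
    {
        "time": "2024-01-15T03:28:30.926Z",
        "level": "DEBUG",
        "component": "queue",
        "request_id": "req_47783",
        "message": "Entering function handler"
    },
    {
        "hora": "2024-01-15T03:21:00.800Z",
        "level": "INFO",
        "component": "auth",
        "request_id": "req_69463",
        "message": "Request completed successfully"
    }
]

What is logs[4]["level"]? "DEBUG"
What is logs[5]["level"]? "INFO"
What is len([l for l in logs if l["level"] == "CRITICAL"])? 1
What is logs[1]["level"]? "INFO"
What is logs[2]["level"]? "INFO"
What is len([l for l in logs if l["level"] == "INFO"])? 3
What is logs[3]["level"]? "CRITICAL"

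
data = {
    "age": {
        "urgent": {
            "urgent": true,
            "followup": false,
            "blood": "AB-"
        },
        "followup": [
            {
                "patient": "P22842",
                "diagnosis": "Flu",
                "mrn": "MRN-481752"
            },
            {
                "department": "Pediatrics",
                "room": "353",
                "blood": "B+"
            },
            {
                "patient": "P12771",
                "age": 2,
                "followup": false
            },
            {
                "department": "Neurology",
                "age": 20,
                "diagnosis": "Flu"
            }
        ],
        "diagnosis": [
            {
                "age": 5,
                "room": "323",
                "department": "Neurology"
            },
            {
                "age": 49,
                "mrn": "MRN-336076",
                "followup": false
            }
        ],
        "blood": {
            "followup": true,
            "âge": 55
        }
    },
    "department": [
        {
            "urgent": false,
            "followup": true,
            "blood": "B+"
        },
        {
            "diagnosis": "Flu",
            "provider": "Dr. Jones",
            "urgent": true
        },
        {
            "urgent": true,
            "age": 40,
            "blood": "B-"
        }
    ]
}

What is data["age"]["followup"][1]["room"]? "353"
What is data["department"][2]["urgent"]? True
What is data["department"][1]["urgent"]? True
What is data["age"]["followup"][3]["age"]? 20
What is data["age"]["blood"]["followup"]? True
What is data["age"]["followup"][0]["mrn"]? "MRN-481752"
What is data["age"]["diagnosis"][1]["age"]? 49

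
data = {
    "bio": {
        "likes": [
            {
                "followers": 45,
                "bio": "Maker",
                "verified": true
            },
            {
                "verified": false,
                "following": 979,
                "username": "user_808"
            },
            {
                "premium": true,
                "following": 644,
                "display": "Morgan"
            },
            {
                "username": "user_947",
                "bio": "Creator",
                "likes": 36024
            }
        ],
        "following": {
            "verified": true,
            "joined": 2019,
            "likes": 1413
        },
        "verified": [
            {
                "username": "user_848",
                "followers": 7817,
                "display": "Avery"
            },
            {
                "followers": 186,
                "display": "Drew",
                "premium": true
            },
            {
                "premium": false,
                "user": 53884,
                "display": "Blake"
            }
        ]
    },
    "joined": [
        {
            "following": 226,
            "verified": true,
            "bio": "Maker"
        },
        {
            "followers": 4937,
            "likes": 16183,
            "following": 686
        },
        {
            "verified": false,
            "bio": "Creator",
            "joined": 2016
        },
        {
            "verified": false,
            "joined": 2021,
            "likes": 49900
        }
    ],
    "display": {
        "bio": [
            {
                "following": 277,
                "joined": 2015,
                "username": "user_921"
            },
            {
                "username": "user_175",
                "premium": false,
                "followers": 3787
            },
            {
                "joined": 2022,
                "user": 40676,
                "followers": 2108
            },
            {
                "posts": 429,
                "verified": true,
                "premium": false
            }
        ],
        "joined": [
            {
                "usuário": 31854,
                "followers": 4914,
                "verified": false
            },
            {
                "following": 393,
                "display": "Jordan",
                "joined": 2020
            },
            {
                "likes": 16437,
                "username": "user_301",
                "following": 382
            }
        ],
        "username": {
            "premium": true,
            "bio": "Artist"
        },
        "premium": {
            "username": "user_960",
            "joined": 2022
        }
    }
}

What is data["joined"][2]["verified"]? False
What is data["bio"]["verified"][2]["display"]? "Blake"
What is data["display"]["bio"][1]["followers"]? 3787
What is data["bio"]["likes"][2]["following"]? 644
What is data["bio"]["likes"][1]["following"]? 979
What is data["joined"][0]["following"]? 226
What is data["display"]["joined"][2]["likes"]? 16437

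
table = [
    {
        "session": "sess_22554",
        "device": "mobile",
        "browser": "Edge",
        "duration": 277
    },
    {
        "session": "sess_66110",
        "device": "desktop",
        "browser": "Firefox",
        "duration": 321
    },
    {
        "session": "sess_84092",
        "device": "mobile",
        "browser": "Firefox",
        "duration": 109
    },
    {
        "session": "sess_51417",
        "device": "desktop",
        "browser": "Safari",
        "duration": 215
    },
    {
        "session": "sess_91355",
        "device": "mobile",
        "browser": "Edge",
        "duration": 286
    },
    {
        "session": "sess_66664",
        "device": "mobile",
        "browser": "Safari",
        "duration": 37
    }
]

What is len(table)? 6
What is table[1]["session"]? "sess_66110"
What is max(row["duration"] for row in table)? 321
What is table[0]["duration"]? 277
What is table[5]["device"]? "mobile"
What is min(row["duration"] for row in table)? 37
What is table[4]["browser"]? "Edge"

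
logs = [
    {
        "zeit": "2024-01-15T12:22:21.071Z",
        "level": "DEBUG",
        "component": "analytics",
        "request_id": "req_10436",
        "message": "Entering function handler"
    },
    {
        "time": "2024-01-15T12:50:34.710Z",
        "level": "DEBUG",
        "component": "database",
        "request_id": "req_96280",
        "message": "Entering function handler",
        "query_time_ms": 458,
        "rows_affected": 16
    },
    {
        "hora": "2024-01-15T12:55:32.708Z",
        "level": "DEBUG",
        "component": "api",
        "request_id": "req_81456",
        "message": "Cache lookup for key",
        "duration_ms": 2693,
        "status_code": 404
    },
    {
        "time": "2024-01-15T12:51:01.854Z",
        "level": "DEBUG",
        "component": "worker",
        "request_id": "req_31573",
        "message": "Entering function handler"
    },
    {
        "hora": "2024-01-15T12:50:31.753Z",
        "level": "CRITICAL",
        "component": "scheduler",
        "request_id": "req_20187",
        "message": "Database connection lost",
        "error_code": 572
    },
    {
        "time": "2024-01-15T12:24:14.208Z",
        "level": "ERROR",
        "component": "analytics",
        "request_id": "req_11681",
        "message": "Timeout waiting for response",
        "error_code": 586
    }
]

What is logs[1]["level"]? "DEBUG"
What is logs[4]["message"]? "Database connection lost"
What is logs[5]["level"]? "ERROR"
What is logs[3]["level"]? "DEBUG"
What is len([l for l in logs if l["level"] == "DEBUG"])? 4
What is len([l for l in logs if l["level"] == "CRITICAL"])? 1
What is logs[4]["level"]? "CRITICAL"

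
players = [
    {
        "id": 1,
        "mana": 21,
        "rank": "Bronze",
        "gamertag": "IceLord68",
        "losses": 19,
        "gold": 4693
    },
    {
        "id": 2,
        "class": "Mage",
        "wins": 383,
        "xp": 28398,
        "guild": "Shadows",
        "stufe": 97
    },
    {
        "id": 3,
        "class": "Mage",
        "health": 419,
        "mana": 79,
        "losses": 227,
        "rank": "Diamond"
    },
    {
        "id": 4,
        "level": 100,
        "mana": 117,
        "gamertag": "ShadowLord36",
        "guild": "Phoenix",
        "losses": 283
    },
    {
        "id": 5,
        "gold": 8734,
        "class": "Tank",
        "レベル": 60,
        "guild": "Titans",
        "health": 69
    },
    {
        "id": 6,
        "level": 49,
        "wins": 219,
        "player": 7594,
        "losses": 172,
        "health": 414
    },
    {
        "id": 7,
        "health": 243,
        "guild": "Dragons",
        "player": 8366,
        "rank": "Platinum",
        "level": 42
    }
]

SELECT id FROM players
[1, 2, 3, 4, 5, 6, 7]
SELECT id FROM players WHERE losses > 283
[]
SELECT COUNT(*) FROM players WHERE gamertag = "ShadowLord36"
1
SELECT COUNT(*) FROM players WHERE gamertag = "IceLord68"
1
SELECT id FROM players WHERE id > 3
[4, 5, 6, 7]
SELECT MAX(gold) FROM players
8734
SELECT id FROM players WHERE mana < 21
[]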